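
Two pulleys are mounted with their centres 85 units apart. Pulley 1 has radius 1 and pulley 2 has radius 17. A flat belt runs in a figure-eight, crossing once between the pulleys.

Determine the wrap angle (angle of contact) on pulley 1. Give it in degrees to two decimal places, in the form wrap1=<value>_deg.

crossed belt: β = asin((r1+r2)/C) = asin(18/85) = 12.2258°
wrap1 = wrap2 = π + 2β = 204.4516°

wrap1=204.45_deg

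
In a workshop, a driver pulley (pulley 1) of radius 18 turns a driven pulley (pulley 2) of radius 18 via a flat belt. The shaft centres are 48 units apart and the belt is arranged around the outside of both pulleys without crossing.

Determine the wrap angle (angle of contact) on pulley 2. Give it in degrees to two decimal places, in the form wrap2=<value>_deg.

wrap2=180.00_deg

open belt: β = asin((r2−r1)/C) = asin(0/48) = 0.0000°
wrap1 = π − 2β = 180.0000°
wrap2 = π + 2β = 180.0000°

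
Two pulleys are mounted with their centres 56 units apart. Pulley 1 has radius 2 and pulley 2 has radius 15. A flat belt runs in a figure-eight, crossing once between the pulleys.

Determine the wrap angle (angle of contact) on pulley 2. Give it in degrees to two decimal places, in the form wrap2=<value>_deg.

crossed belt: β = asin((r1+r2)/C) = asin(17/56) = 17.6722°
wrap1 = wrap2 = π + 2β = 215.3445°

wrap2=215.34_deg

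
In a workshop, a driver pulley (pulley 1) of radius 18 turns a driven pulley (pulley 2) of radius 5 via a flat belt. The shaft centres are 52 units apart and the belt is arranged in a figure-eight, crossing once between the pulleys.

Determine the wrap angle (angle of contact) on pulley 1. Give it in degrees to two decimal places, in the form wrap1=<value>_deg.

wrap1=232.50_deg

crossed belt: β = asin((r1+r2)/C) = asin(23/52) = 26.2512°
wrap1 = wrap2 = π + 2β = 232.5024°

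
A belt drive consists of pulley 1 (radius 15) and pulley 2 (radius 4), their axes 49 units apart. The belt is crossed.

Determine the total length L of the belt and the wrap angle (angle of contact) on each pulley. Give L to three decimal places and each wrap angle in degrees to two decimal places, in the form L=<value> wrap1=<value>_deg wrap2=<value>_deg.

L=165.154 wrap1=225.63_deg wrap2=225.63_deg

crossed belt: β = asin((r1+r2)/C) = asin(19/49) = 22.8149°
wrap1 = wrap2 = π + 2β = 225.6298°
tangent length = C·cosβ = 45.1664
L = (r1+r2)·wrap + 2·C·cosβ = 19·3.9380 + 2·45.1664 = 165.1544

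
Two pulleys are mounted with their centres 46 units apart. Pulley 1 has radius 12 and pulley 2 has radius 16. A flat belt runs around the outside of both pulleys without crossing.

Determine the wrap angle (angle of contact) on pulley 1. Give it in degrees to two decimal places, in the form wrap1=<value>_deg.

wrap1=170.02_deg

open belt: β = asin((r2−r1)/C) = asin(4/46) = 4.9885°
wrap1 = π − 2β = 170.0229°
wrap2 = π + 2β = 189.9771°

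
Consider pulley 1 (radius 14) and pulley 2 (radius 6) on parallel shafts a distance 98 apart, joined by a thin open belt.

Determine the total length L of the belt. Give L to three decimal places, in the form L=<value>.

L=259.485

open belt: β = asin((r2−r1)/C) = asin(-8/98) = -4.6824°
wrap1 = π − 2β = 189.3648°
wrap2 = π + 2β = 170.6352°
tangent length = C·cosβ = 97.6729
L = r1·wrap1 + r2·wrap2 + 2·C·cosβ = 14·3.3050 + 6·2.9781 + 2·97.6729 = 259.4853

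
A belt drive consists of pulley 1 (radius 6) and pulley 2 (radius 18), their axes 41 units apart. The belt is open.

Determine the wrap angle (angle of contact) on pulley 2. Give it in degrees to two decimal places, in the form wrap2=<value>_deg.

wrap2=214.04_deg

open belt: β = asin((r2−r1)/C) = asin(12/41) = 17.0186°
wrap1 = π − 2β = 145.9627°
wrap2 = π + 2β = 214.0373°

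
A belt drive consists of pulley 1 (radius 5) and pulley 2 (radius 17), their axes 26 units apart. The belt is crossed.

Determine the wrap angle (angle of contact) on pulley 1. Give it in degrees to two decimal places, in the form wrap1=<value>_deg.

crossed belt: β = asin((r1+r2)/C) = asin(22/26) = 57.7958°
wrap1 = wrap2 = π + 2β = 295.5915°

wrap1=295.59_deg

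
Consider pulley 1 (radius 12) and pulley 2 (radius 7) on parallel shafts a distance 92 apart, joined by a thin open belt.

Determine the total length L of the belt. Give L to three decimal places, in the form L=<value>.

open belt: β = asin((r2−r1)/C) = asin(-5/92) = -3.1154°
wrap1 = π − 2β = 186.2309°
wrap2 = π + 2β = 173.7691°
tangent length = C·cosβ = 91.8640
L = r1·wrap1 + r2·wrap2 + 2·C·cosβ = 12·3.2503 + 7·3.0328 + 2·91.8640 = 243.9621

L=243.962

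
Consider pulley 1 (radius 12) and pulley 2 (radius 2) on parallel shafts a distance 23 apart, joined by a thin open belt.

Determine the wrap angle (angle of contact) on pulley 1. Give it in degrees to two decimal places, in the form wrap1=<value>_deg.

wrap1=231.54_deg

open belt: β = asin((r2−r1)/C) = asin(-10/23) = -25.7715°
wrap1 = π − 2β = 231.5429°
wrap2 = π + 2β = 128.4571°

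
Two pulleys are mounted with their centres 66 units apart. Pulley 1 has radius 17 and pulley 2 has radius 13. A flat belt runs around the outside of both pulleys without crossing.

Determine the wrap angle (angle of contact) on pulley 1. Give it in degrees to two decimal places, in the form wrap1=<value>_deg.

open belt: β = asin((r2−r1)/C) = asin(-4/66) = -3.4746°
wrap1 = π − 2β = 186.9492°
wrap2 = π + 2β = 173.0508°

wrap1=186.95_deg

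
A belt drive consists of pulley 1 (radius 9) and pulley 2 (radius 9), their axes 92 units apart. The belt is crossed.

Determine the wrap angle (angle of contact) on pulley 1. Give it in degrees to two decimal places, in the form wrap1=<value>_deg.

wrap1=202.57_deg

crossed belt: β = asin((r1+r2)/C) = asin(18/92) = 11.2828°
wrap1 = wrap2 = π + 2β = 202.5656°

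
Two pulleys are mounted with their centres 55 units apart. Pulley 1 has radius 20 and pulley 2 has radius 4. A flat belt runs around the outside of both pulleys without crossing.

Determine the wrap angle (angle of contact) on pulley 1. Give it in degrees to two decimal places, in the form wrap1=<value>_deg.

wrap1=213.82_deg

open belt: β = asin((r2−r1)/C) = asin(-16/55) = -16.9124°
wrap1 = π − 2β = 213.8248°
wrap2 = π + 2β = 146.1752°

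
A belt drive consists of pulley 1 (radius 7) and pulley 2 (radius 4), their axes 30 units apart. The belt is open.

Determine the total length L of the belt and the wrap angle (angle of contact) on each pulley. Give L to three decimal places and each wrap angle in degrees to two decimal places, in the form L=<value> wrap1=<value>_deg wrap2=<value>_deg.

L=94.858 wrap1=191.48_deg wrap2=168.52_deg

open belt: β = asin((r2−r1)/C) = asin(-3/30) = -5.7392°
wrap1 = π − 2β = 191.4783°
wrap2 = π + 2β = 168.5217°
tangent length = C·cosβ = 29.8496
L = r1·wrap1 + r2·wrap2 + 2·C·cosβ = 7·3.3419 + 4·2.9413 + 2·29.8496 = 94.8578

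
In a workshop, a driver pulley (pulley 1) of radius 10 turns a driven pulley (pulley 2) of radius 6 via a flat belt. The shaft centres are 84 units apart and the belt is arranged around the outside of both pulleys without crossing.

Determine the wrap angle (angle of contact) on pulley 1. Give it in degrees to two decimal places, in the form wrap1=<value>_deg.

wrap1=185.46_deg

open belt: β = asin((r2−r1)/C) = asin(-4/84) = -2.7294°
wrap1 = π − 2β = 185.4588°
wrap2 = π + 2β = 174.5412°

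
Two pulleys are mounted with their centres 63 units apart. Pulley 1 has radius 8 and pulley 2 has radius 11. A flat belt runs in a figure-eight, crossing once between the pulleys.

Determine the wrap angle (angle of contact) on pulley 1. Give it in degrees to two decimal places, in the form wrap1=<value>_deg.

wrap1=215.11_deg

crossed belt: β = asin((r1+r2)/C) = asin(19/63) = 17.5530°
wrap1 = wrap2 = π + 2β = 215.1059°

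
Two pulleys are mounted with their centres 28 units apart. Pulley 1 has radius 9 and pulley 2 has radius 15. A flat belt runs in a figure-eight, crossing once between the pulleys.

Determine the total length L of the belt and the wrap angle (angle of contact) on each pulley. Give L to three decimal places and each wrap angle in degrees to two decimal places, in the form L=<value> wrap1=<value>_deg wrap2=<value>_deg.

L=153.668 wrap1=297.99_deg wrap2=297.99_deg

crossed belt: β = asin((r1+r2)/C) = asin(24/28) = 58.9973°
wrap1 = wrap2 = π + 2β = 297.9946°
tangent length = C·cosβ = 14.4222
L = (r1+r2)·wrap + 2·C·cosβ = 24·5.2010 + 2·14.4222 = 153.6681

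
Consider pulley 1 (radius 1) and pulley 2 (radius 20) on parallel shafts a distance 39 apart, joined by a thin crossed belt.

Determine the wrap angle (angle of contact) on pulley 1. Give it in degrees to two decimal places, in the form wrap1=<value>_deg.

crossed belt: β = asin((r1+r2)/C) = asin(21/39) = 32.5790°
wrap1 = wrap2 = π + 2β = 245.1579°

wrap1=245.16_deg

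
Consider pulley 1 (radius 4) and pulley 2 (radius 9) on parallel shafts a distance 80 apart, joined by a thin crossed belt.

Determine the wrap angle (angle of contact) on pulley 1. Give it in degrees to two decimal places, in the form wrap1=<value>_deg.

wrap1=198.70_deg

crossed belt: β = asin((r1+r2)/C) = asin(13/80) = 9.3520°
wrap1 = wrap2 = π + 2β = 198.7041°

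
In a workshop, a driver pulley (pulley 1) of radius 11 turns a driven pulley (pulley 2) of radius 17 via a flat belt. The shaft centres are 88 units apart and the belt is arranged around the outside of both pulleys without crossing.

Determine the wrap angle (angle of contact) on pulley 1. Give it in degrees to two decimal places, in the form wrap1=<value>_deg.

wrap1=172.18_deg

open belt: β = asin((r2−r1)/C) = asin(6/88) = 3.9096°
wrap1 = π − 2β = 172.1809°
wrap2 = π + 2β = 187.8191°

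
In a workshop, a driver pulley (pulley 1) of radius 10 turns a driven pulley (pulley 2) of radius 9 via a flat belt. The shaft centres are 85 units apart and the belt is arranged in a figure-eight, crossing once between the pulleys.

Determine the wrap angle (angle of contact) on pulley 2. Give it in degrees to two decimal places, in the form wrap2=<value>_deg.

wrap2=205.83_deg

crossed belt: β = asin((r1+r2)/C) = asin(19/85) = 12.9164°
wrap1 = wrap2 = π + 2β = 205.8328°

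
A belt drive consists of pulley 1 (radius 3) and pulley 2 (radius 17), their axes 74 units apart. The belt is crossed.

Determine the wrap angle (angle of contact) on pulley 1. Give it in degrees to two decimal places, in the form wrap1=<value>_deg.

crossed belt: β = asin((r1+r2)/C) = asin(20/74) = 15.6804°
wrap1 = wrap2 = π + 2β = 211.3607°

wrap1=211.36_deg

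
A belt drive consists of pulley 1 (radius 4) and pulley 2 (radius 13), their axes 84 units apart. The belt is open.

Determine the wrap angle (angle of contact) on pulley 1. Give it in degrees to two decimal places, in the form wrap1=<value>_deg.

wrap1=167.70_deg

open belt: β = asin((r2−r1)/C) = asin(9/84) = 6.1506°
wrap1 = π − 2β = 167.6987°
wrap2 = π + 2β = 192.3013°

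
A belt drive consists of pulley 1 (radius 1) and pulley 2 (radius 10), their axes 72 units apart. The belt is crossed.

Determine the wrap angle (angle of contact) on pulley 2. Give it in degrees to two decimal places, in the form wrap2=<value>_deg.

wrap2=197.58_deg

crossed belt: β = asin((r1+r2)/C) = asin(11/72) = 8.7879°
wrap1 = wrap2 = π + 2β = 197.5759°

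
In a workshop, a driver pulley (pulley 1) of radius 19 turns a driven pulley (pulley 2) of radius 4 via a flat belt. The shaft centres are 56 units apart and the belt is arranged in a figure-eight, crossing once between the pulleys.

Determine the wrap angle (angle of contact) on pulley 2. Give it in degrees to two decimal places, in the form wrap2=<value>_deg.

wrap2=228.50_deg

crossed belt: β = asin((r1+r2)/C) = asin(23/56) = 24.2497°
wrap1 = wrap2 = π + 2β = 228.4994°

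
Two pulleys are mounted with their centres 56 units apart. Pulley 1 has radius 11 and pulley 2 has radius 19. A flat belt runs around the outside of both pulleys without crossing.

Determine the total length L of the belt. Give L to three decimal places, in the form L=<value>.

L=207.393

open belt: β = asin((r2−r1)/C) = asin(8/56) = 8.2132°
wrap1 = π − 2β = 163.5736°
wrap2 = π + 2β = 196.4264°
tangent length = C·cosβ = 55.4256
L = r1·wrap1 + r2·wrap2 + 2·C·cosβ = 11·2.8549 + 19·3.4283 + 2·55.4256 = 207.3926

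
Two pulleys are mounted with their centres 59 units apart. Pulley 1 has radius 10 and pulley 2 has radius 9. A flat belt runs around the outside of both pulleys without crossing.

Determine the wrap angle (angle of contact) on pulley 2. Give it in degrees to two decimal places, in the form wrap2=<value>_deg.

open belt: β = asin((r2−r1)/C) = asin(-1/59) = -0.9712°
wrap1 = π − 2β = 181.9423°
wrap2 = π + 2β = 178.0577°

wrap2=178.06_deg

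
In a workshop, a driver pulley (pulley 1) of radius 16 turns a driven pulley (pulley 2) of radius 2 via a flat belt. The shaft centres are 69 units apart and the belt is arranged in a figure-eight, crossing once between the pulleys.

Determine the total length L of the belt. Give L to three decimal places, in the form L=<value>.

L=199.272

crossed belt: β = asin((r1+r2)/C) = asin(18/69) = 15.1217°
wrap1 = wrap2 = π + 2β = 210.2433°
tangent length = C·cosβ = 66.6108
L = (r1+r2)·wrap + 2·C·cosβ = 18·3.6694 + 2·66.6108 = 199.2715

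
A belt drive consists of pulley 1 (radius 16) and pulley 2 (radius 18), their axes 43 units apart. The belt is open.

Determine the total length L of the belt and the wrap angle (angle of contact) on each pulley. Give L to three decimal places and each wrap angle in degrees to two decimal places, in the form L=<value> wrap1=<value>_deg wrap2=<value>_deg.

L=192.907 wrap1=174.67_deg wrap2=185.33_deg

open belt: β = asin((r2−r1)/C) = asin(2/43) = 2.6659°
wrap1 = π − 2β = 174.6682°
wrap2 = π + 2β = 185.3318°
tangent length = C·cosβ = 42.9535
L = r1·wrap1 + r2·wrap2 + 2·C·cosβ = 16·3.0485 + 18·3.2346 + 2·42.9535 = 192.9072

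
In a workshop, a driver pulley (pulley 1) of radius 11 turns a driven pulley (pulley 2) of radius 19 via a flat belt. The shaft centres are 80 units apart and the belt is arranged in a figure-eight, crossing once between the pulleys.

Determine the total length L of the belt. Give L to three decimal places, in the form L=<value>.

crossed belt: β = asin((r1+r2)/C) = asin(30/80) = 22.0243°
wrap1 = wrap2 = π + 2β = 224.0486°
tangent length = C·cosβ = 74.1620
L = (r1+r2)·wrap + 2·C·cosβ = 30·3.9104 + 2·74.1620 = 265.6356

L=265.636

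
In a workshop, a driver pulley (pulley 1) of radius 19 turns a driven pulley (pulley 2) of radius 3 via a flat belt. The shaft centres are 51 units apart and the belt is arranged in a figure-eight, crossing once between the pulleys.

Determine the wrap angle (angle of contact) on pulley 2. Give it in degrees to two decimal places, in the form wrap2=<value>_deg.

crossed belt: β = asin((r1+r2)/C) = asin(22/51) = 25.5547°
wrap1 = wrap2 = π + 2β = 231.1094°

wrap2=231.11_deg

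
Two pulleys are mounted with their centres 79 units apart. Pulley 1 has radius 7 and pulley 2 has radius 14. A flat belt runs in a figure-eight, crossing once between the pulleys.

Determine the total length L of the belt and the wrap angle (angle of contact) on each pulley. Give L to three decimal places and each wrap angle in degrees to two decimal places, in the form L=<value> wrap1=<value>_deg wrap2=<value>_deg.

L=229.589 wrap1=210.83_deg wrap2=210.83_deg

crossed belt: β = asin((r1+r2)/C) = asin(21/79) = 15.4158°
wrap1 = wrap2 = π + 2β = 210.8317°
tangent length = C·cosβ = 76.1577
L = (r1+r2)·wrap + 2·C·cosβ = 21·3.6797 + 2·76.1577 = 229.5893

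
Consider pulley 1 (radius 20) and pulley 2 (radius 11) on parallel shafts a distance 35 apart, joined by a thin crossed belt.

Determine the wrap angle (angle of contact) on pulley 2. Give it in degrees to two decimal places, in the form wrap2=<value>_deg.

wrap2=304.68_deg

crossed belt: β = asin((r1+r2)/C) = asin(31/35) = 62.3396°
wrap1 = wrap2 = π + 2β = 304.6791°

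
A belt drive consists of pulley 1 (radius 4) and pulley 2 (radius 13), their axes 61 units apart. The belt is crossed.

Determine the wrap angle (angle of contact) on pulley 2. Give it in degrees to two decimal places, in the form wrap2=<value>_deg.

wrap2=212.36_deg

crossed belt: β = asin((r1+r2)/C) = asin(17/61) = 16.1819°
wrap1 = wrap2 = π + 2β = 212.3639°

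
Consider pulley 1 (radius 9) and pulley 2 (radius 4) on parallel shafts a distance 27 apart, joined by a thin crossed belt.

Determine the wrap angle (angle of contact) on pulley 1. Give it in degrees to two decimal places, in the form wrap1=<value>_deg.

crossed belt: β = asin((r1+r2)/C) = asin(13/27) = 28.7822°
wrap1 = wrap2 = π + 2β = 237.5644°

wrap1=237.56_deg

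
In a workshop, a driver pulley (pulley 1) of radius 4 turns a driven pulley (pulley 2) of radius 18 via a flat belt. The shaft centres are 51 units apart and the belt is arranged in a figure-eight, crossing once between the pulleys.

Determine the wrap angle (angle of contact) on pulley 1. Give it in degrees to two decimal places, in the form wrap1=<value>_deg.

crossed belt: β = asin((r1+r2)/C) = asin(22/51) = 25.5547°
wrap1 = wrap2 = π + 2β = 231.1094°

wrap1=231.11_deg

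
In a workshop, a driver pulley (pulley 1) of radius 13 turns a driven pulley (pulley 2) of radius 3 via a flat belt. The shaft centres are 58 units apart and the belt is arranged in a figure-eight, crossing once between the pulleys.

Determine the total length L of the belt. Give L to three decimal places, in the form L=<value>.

L=170.708

crossed belt: β = asin((r1+r2)/C) = asin(16/58) = 16.0134°
wrap1 = wrap2 = π + 2β = 212.0268°
tangent length = C·cosβ = 55.7494
L = (r1+r2)·wrap + 2·C·cosβ = 16·3.7006 + 2·55.7494 = 170.7079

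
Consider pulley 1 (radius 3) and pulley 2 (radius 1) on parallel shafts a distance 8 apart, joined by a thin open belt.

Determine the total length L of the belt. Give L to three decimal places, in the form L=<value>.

open belt: β = asin((r2−r1)/C) = asin(-2/8) = -14.4775°
wrap1 = π − 2β = 208.9550°
wrap2 = π + 2β = 151.0450°
tangent length = C·cosβ = 7.7460
L = r1·wrap1 + r2·wrap2 + 2·C·cosβ = 3·3.6470 + 1·2.6362 + 2·7.7460 = 29.0690

L=29.069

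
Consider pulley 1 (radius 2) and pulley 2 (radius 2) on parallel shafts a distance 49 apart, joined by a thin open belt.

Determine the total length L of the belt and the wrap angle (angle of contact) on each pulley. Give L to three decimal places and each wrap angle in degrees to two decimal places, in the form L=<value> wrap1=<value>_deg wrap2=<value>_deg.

open belt: β = asin((r2−r1)/C) = asin(0/49) = 0.0000°
wrap1 = π − 2β = 180.0000°
wrap2 = π + 2β = 180.0000°
tangent length = C·cosβ = 49.0000
L = r1·wrap1 + r2·wrap2 + 2·C·cosβ = 2·3.1416 + 2·3.1416 + 2·49.0000 = 110.5664

L=110.566 wrap1=180.00_deg wrap2=180.00_deg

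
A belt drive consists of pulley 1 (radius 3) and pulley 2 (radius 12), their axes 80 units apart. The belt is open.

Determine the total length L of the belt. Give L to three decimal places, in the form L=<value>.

open belt: β = asin((r2−r1)/C) = asin(9/80) = 6.4594°
wrap1 = π − 2β = 167.0811°
wrap2 = π + 2β = 192.9189°
tangent length = C·cosβ = 79.4921
L = r1·wrap1 + r2·wrap2 + 2·C·cosβ = 3·2.9161 + 12·3.3671 + 2·79.4921 = 208.1375

L=208.137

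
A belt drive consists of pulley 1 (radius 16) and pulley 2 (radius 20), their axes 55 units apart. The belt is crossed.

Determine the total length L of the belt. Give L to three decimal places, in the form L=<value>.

crossed belt: β = asin((r1+r2)/C) = asin(36/55) = 40.8852°
wrap1 = wrap2 = π + 2β = 261.7704°
tangent length = C·cosβ = 41.5812
L = (r1+r2)·wrap + 2·C·cosβ = 36·4.5688 + 2·41.5812 = 247.6377

L=247.638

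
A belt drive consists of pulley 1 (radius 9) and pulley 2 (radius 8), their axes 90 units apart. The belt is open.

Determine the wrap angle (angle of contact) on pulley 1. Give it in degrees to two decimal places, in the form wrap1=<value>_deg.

open belt: β = asin((r2−r1)/C) = asin(-1/90) = -0.6366°
wrap1 = π − 2β = 181.2733°
wrap2 = π + 2β = 178.7267°

wrap1=181.27_deg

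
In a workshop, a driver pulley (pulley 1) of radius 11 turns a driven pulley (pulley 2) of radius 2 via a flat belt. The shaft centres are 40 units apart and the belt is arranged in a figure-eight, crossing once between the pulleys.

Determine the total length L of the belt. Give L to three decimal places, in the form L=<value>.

L=125.104

crossed belt: β = asin((r1+r2)/C) = asin(13/40) = 18.9656°
wrap1 = wrap2 = π + 2β = 217.9311°
tangent length = C·cosβ = 37.8286
L = (r1+r2)·wrap + 2·C·cosβ = 13·3.8036 + 2·37.8286 = 125.1041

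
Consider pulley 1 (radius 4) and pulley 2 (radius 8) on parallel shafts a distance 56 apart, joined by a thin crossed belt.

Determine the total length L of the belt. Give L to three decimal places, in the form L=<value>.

crossed belt: β = asin((r1+r2)/C) = asin(12/56) = 12.3736°
wrap1 = wrap2 = π + 2β = 204.7473°
tangent length = C·cosβ = 54.6992
L = (r1+r2)·wrap + 2·C·cosβ = 12·3.5735 + 2·54.6992 = 152.2805

L=152.281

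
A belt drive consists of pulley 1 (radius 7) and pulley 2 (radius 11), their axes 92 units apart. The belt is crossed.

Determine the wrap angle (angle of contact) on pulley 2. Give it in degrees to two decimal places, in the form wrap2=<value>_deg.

wrap2=202.57_deg

crossed belt: β = asin((r1+r2)/C) = asin(18/92) = 11.2828°
wrap1 = wrap2 = π + 2β = 202.5656°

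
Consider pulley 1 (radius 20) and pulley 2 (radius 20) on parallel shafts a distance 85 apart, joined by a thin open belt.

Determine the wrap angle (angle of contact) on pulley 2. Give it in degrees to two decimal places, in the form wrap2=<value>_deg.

wrap2=180.00_deg

open belt: β = asin((r2−r1)/C) = asin(0/85) = 0.0000°
wrap1 = π − 2β = 180.0000°
wrap2 = π + 2β = 180.0000°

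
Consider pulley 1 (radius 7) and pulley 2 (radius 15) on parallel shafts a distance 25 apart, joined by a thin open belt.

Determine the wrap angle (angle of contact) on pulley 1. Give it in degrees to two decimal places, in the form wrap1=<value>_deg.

wrap1=142.67_deg

open belt: β = asin((r2−r1)/C) = asin(8/25) = 18.6629°
wrap1 = π − 2β = 142.6742°
wrap2 = π + 2β = 217.3258°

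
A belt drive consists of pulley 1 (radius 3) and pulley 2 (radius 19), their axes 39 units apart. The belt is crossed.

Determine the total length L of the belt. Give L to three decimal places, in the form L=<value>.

crossed belt: β = asin((r1+r2)/C) = asin(22/39) = 34.3400°
wrap1 = wrap2 = π + 2β = 248.6800°
tangent length = C·cosβ = 32.2025
L = (r1+r2)·wrap + 2·C·cosβ = 22·4.3403 + 2·32.2025 = 159.8912

L=159.891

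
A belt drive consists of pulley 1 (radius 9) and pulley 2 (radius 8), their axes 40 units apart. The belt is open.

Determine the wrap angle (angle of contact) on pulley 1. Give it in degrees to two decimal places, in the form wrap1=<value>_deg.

wrap1=182.87_deg

open belt: β = asin((r2−r1)/C) = asin(-1/40) = -1.4325°
wrap1 = π − 2β = 182.8651°
wrap2 = π + 2β = 177.1349°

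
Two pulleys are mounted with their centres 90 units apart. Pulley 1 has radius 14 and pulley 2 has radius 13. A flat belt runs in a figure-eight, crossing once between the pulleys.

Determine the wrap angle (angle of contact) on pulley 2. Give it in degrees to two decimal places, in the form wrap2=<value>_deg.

wrap2=214.92_deg

crossed belt: β = asin((r1+r2)/C) = asin(27/90) = 17.4576°
wrap1 = wrap2 = π + 2β = 214.9152°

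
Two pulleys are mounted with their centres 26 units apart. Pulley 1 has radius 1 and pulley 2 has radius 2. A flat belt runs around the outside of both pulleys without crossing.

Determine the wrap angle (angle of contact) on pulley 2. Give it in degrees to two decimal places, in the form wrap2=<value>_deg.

wrap2=184.41_deg

open belt: β = asin((r2−r1)/C) = asin(1/26) = 2.2042°
wrap1 = π − 2β = 175.5915°
wrap2 = π + 2β = 184.4085°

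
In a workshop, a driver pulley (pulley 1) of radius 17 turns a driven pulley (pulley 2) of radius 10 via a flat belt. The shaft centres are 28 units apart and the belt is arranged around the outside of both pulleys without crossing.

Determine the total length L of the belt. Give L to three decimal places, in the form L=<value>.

L=142.582

open belt: β = asin((r2−r1)/C) = asin(-7/28) = -14.4775°
wrap1 = π − 2β = 208.9550°
wrap2 = π + 2β = 151.0450°
tangent length = C·cosβ = 27.1109
L = r1·wrap1 + r2·wrap2 + 2·C·cosβ = 17·3.6470 + 10·2.6362 + 2·27.1109 = 142.5823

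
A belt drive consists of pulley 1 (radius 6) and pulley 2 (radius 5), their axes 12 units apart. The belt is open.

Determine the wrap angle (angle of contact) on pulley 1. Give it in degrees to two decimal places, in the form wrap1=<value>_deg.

wrap1=189.56_deg

open belt: β = asin((r2−r1)/C) = asin(-1/12) = -4.7802°
wrap1 = π − 2β = 189.5604°
wrap2 = π + 2β = 170.4396°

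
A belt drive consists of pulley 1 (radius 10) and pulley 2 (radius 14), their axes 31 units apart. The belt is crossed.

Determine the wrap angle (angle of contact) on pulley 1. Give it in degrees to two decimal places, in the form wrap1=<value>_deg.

crossed belt: β = asin((r1+r2)/C) = asin(24/31) = 50.7320°
wrap1 = wrap2 = π + 2β = 281.4639°

wrap1=281.46_deg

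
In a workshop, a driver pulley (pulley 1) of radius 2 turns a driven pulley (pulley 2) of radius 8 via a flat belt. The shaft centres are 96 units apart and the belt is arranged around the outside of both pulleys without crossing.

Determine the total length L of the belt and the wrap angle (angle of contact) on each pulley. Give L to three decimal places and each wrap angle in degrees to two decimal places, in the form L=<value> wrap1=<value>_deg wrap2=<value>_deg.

L=223.791 wrap1=172.83_deg wrap2=187.17_deg

open belt: β = asin((r2−r1)/C) = asin(6/96) = 3.5833°
wrap1 = π − 2β = 172.8334°
wrap2 = π + 2β = 187.1666°
tangent length = C·cosβ = 95.8123
L = r1·wrap1 + r2·wrap2 + 2·C·cosβ = 2·3.0165 + 8·3.2667 + 2·95.8123 = 223.7910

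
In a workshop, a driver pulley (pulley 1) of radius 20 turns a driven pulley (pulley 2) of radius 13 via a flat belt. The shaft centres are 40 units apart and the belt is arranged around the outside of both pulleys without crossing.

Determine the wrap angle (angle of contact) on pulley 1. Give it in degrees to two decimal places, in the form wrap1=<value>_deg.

wrap1=200.16_deg

open belt: β = asin((r2−r1)/C) = asin(-7/40) = -10.0787°
wrap1 = π − 2β = 200.1573°
wrap2 = π + 2β = 159.8427°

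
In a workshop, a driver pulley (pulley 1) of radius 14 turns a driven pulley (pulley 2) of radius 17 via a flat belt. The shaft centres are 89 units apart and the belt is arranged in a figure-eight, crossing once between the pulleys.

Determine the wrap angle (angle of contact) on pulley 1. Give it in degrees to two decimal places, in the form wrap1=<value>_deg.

crossed belt: β = asin((r1+r2)/C) = asin(31/89) = 20.3843°
wrap1 = wrap2 = π + 2β = 220.7685°

wrap1=220.77_deg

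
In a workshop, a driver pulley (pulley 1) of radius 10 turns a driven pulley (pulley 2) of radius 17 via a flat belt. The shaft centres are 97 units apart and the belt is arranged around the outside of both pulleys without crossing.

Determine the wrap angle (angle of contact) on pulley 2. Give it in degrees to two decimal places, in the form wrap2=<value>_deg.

open belt: β = asin((r2−r1)/C) = asin(7/97) = 4.1383°
wrap1 = π − 2β = 171.7233°
wrap2 = π + 2β = 188.2767°

wrap2=188.28_deg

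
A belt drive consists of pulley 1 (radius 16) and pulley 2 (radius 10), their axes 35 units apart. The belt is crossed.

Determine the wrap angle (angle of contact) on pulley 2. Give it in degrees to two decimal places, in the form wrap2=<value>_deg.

wrap2=275.95_deg

crossed belt: β = asin((r1+r2)/C) = asin(26/35) = 47.9754°
wrap1 = wrap2 = π + 2β = 275.9507°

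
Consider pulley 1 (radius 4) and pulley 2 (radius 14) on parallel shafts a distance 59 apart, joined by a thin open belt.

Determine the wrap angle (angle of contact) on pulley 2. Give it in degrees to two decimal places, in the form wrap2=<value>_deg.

open belt: β = asin((r2−r1)/C) = asin(10/59) = 9.7583°
wrap1 = π − 2β = 160.4835°
wrap2 = π + 2β = 199.5165°

wrap2=199.52_deg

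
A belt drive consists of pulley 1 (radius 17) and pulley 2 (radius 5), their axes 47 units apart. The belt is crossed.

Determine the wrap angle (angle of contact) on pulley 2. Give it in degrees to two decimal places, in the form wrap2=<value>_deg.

crossed belt: β = asin((r1+r2)/C) = asin(22/47) = 27.9101°
wrap1 = wrap2 = π + 2β = 235.8201°

wrap2=235.82_deg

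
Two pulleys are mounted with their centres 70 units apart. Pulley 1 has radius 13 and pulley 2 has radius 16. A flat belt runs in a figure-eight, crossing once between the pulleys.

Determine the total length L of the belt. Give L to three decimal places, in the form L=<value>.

crossed belt: β = asin((r1+r2)/C) = asin(29/70) = 24.4743°
wrap1 = wrap2 = π + 2β = 228.9487°
tangent length = C·cosβ = 63.7103
L = (r1+r2)·wrap + 2·C·cosβ = 29·3.9959 + 2·63.7103 = 243.3019

L=243.302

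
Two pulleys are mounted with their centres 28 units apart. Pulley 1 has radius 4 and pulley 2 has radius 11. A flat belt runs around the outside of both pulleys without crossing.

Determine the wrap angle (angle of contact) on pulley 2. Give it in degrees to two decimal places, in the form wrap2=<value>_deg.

wrap2=208.96_deg

open belt: β = asin((r2−r1)/C) = asin(7/28) = 14.4775°
wrap1 = π − 2β = 151.0450°
wrap2 = π + 2β = 208.9550°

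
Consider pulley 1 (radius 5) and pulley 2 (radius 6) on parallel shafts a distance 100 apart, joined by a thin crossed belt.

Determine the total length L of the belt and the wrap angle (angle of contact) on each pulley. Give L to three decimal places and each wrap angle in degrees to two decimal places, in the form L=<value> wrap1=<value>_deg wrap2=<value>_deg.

L=235.769 wrap1=192.63_deg wrap2=192.63_deg

crossed belt: β = asin((r1+r2)/C) = asin(11/100) = 6.3153°
wrap1 = wrap2 = π + 2β = 192.6306°
tangent length = C·cosβ = 99.3932
L = (r1+r2)·wrap + 2·C·cosβ = 11·3.3620 + 2·99.3932 = 235.7687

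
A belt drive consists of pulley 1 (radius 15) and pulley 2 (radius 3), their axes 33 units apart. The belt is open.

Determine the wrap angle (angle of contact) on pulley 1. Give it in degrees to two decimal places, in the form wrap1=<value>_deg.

wrap1=222.65_deg

open belt: β = asin((r2−r1)/C) = asin(-12/33) = -21.3237°
wrap1 = π − 2β = 222.6474°
wrap2 = π + 2β = 137.3526°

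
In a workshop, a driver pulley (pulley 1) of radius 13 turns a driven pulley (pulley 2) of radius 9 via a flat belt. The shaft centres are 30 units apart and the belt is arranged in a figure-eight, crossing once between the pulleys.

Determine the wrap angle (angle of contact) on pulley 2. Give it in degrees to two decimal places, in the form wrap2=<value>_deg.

crossed belt: β = asin((r1+r2)/C) = asin(22/30) = 47.1666°
wrap1 = wrap2 = π + 2β = 274.3331°

wrap2=274.33_deg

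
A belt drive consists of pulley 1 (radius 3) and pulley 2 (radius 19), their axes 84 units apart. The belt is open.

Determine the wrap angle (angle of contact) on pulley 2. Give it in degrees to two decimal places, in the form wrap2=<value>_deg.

wrap2=201.96_deg

open belt: β = asin((r2−r1)/C) = asin(16/84) = 10.9806°
wrap1 = π − 2β = 158.0388°
wrap2 = π + 2β = 201.9612°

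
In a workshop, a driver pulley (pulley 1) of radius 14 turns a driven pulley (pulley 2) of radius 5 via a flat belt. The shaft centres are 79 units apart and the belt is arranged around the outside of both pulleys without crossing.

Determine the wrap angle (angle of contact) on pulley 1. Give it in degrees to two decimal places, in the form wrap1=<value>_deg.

wrap1=193.08_deg

open belt: β = asin((r2−r1)/C) = asin(-9/79) = -6.5416°
wrap1 = π − 2β = 193.0831°
wrap2 = π + 2β = 166.9169°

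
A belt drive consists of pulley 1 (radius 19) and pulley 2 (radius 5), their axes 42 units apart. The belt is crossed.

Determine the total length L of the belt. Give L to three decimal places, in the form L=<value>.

L=173.529

crossed belt: β = asin((r1+r2)/C) = asin(24/42) = 34.8499°
wrap1 = wrap2 = π + 2β = 249.6998°
tangent length = C·cosβ = 34.4674
L = (r1+r2)·wrap + 2·C·cosβ = 24·4.3581 + 2·34.4674 = 173.5288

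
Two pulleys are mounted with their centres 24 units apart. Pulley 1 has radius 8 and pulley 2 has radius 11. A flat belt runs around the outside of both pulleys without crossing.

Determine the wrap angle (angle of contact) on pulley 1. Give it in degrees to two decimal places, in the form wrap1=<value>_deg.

wrap1=165.64_deg

open belt: β = asin((r2−r1)/C) = asin(3/24) = 7.1808°
wrap1 = π − 2β = 165.6385°
wrap2 = π + 2β = 194.3615°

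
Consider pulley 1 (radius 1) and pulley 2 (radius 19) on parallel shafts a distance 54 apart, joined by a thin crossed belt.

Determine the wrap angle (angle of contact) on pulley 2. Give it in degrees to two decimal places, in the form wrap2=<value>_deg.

wrap2=223.48_deg

crossed belt: β = asin((r1+r2)/C) = asin(20/54) = 21.7385°
wrap1 = wrap2 = π + 2β = 223.4769°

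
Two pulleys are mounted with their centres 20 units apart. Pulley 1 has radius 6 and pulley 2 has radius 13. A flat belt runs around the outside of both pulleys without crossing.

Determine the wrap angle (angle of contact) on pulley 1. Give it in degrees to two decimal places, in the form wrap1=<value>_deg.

wrap1=139.03_deg

open belt: β = asin((r2−r1)/C) = asin(7/20) = 20.4873°
wrap1 = π − 2β = 139.0254°
wrap2 = π + 2β = 220.9746°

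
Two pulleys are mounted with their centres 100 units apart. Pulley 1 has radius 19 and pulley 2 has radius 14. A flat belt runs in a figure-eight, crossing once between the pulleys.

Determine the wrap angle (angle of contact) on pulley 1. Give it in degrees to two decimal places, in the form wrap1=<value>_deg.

crossed belt: β = asin((r1+r2)/C) = asin(33/100) = 19.2688°
wrap1 = wrap2 = π + 2β = 218.5376°

wrap1=218.54_deg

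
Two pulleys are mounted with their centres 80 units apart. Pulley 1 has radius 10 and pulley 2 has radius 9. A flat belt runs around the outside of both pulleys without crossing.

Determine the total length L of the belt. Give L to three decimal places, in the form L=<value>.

open belt: β = asin((r2−r1)/C) = asin(-1/80) = -0.7162°
wrap1 = π − 2β = 181.4324°
wrap2 = π + 2β = 178.5676°
tangent length = C·cosβ = 79.9937
L = r1·wrap1 + r2·wrap2 + 2·C·cosβ = 10·3.1666 + 9·3.1166 + 2·79.9937 = 219.7028

L=219.703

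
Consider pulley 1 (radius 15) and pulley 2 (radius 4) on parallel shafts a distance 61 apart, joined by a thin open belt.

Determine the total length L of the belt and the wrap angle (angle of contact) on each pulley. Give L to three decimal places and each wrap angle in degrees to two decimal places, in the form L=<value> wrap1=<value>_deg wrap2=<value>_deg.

L=183.679 wrap1=200.78_deg wrap2=159.22_deg

open belt: β = asin((r2−r1)/C) = asin(-11/61) = -10.3889°
wrap1 = π − 2β = 200.7777°
wrap2 = π + 2β = 159.2223°
tangent length = C·cosβ = 60.0000
L = r1·wrap1 + r2·wrap2 + 2·C·cosβ = 15·3.5042 + 4·2.7790 + 2·60.0000 = 183.6793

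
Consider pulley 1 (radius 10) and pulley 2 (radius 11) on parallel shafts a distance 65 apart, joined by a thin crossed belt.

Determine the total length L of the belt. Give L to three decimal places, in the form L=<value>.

L=202.819

crossed belt: β = asin((r1+r2)/C) = asin(21/65) = 18.8491°
wrap1 = wrap2 = π + 2β = 217.6982°
tangent length = C·cosβ = 61.5142
L = (r1+r2)·wrap + 2·C·cosβ = 21·3.7996 + 2·61.5142 = 202.8190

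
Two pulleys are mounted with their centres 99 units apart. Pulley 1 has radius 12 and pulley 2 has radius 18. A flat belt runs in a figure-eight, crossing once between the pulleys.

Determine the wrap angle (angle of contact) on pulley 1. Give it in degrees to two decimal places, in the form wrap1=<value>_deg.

crossed belt: β = asin((r1+r2)/C) = asin(30/99) = 17.6397°
wrap1 = wrap2 = π + 2β = 215.2794°

wrap1=215.28_deg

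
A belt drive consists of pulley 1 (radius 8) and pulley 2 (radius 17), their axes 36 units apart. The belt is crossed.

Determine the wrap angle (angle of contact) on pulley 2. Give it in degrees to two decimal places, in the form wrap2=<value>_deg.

wrap2=267.97_deg

crossed belt: β = asin((r1+r2)/C) = asin(25/36) = 43.9830°
wrap1 = wrap2 = π + 2β = 267.9659°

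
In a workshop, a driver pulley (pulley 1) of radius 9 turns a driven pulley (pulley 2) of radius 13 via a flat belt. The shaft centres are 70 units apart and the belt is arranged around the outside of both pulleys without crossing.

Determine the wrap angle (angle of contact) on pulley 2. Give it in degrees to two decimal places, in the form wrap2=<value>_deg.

open belt: β = asin((r2−r1)/C) = asin(4/70) = 3.2758°
wrap1 = π − 2β = 173.4483°
wrap2 = π + 2β = 186.5517°

wrap2=186.55_deg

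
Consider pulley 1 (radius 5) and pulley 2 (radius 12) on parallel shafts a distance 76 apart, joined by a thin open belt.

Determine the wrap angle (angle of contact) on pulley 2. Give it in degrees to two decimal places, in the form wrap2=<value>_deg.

open belt: β = asin((r2−r1)/C) = asin(7/76) = 5.2847°
wrap1 = π − 2β = 169.4305°
wrap2 = π + 2β = 190.5695°

wrap2=190.57_deg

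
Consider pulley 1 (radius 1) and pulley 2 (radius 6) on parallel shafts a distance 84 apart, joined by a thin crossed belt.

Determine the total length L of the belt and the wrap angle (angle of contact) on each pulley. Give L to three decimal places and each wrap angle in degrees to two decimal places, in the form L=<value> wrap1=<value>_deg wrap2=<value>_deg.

crossed belt: β = asin((r1+r2)/C) = asin(7/84) = 4.7802°
wrap1 = wrap2 = π + 2β = 189.5604°
tangent length = C·cosβ = 83.7078
L = (r1+r2)·wrap + 2·C·cosβ = 7·3.3085 + 2·83.7078 = 190.5748

L=190.575 wrap1=189.56_deg wrap2=189.56_deg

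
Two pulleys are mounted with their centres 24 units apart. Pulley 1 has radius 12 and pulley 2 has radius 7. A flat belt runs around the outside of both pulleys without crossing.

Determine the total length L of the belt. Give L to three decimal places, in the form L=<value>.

L=108.736

open belt: β = asin((r2−r1)/C) = asin(-5/24) = -12.0247°
wrap1 = π − 2β = 204.0494°
wrap2 = π + 2β = 155.9506°
tangent length = C·cosβ = 23.4734
L = r1·wrap1 + r2·wrap2 + 2·C·cosβ = 12·3.5613 + 7·2.7219 + 2·23.4734 = 108.7357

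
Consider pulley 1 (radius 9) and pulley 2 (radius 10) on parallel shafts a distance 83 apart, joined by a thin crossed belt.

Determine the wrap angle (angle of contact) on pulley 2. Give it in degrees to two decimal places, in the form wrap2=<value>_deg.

crossed belt: β = asin((r1+r2)/C) = asin(19/83) = 13.2332°
wrap1 = wrap2 = π + 2β = 206.4665°

wrap2=206.47_deg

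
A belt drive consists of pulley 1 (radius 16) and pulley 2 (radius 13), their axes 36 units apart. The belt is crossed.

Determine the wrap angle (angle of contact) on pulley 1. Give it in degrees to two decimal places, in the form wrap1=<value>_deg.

crossed belt: β = asin((r1+r2)/C) = asin(29/36) = 53.6639°
wrap1 = wrap2 = π + 2β = 287.3279°

wrap1=287.33_deg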